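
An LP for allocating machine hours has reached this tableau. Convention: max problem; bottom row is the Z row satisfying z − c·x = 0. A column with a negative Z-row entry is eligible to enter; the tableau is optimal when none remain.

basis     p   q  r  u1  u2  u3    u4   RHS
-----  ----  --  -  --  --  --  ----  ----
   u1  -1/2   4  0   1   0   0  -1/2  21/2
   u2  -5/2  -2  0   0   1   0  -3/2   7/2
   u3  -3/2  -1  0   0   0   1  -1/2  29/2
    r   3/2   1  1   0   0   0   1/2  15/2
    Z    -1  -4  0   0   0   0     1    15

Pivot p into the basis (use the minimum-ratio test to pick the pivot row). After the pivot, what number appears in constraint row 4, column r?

Ratio test on column p — row 1: entry -1/2 ≤ 0; row 2: entry -5/2 ≤ 0; row 3: entry -3/2 ≤ 0; row 4: (15/2)/(3/2) = 5. Minimum is 5 at row 4 (r leaves); pivot element 3/2.
Divide row 4 by 3/2; eliminate column p from the other rows.
In the new row 4, the r entry is the old entry divided by the pivot: 1/(3/2) = 2/3.

2/3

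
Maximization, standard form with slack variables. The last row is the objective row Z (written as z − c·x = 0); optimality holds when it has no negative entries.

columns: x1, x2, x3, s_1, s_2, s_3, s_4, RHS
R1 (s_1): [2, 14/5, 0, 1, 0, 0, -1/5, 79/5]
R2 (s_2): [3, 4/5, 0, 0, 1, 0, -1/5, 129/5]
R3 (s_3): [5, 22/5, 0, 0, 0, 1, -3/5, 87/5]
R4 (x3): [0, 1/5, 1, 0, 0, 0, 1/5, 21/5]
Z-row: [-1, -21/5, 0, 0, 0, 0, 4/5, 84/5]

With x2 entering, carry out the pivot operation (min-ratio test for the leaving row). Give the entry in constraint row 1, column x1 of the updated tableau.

Ratio test on column x2 — row 1: (79/5)/(14/5) = 79/14; row 2: (129/5)/(4/5) = 129/4; row 3: (87/5)/(22/5) = 87/22; row 4: (21/5)/(1/5) = 21. Minimum is 87/22 at row 3 (s_3 leaves); pivot element 22/5.
Divide row 3 by 22/5; eliminate column x2 from the other rows.
Row 1 update in column x1: 2 − (14/5)·(25/22) = -13/11.

-13/11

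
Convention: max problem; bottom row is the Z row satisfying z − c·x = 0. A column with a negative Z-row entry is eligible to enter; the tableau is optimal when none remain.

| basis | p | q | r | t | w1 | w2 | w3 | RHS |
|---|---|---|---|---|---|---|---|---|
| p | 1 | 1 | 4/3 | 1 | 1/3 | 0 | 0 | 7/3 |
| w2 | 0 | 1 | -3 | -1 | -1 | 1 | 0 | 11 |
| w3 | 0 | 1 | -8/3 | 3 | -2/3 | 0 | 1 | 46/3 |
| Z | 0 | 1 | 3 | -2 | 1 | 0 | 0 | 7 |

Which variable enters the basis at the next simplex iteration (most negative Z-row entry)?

Negative Z-row entries: t: -2.
The most negative is -2 in column t, so t enters.

t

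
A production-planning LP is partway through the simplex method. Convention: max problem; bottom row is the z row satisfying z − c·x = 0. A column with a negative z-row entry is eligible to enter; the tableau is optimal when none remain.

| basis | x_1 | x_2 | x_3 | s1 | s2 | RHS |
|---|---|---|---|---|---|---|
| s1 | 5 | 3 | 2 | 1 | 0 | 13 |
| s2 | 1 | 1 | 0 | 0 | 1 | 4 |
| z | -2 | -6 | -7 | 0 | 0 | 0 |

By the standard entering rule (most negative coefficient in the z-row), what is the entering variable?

x_3

Negative z-row entries: x_1: -2, x_2: -6, x_3: -7.
The most negative is -7 in column x_3, so x_3 enters.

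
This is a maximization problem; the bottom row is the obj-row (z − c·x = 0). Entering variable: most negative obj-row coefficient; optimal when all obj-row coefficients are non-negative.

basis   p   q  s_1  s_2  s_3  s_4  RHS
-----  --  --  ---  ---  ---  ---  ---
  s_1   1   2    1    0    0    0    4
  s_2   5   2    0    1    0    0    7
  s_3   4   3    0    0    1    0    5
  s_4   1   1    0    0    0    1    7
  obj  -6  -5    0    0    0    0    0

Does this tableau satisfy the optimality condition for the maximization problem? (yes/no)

The obj-row has a negative entry -6 in column p, so it is not optimal.

no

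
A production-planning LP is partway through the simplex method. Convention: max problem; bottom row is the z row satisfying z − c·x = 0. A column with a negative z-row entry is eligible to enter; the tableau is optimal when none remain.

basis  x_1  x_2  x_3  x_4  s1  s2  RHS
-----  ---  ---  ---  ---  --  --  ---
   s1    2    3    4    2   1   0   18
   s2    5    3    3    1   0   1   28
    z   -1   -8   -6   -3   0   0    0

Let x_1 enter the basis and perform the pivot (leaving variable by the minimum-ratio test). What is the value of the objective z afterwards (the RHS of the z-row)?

28/5

Ratio test on column x_1 — row 1: 18/2 = 9; row 2: 28/5 = 28/5. Minimum is 28/5 at row 2 (s2 leaves); pivot element 5.
Pivot on row 2; the z-row RHS becomes 0 − (-1)·(28/5) = 28/5.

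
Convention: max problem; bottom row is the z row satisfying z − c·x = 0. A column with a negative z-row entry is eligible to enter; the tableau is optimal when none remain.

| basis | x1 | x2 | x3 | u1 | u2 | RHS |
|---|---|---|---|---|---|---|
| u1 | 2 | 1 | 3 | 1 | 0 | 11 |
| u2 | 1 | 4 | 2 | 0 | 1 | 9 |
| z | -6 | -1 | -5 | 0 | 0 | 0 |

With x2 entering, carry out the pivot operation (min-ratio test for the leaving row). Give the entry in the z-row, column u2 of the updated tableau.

1/4

Ratio test on column x2 — row 1: 11/1 = 11; row 2: 9/4 = 9/4. Minimum is 9/4 at row 2 (u2 leaves); pivot element 4.
Divide row 2 by 4; eliminate column x2 from the other rows.
z-row update in column u2: 0 − (-1)·(1/4) = 1/4.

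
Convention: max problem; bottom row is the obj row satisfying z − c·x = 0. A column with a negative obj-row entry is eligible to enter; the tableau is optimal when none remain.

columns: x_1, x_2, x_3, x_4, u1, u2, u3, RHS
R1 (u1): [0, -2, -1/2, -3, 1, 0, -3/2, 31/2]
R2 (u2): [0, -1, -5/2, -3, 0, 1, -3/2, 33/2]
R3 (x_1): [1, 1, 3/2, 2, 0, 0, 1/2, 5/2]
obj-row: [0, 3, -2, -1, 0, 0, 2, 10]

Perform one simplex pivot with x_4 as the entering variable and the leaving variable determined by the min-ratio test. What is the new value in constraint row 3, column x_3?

Ratio test on column x_4 — row 1: entry -3 ≤ 0; row 2: entry -3 ≤ 0; row 3: (5/2)/2 = 5/4. Minimum is 5/4 at row 3 (x_1 leaves); pivot element 2.
Divide row 3 by 2; eliminate column x_4 from the other rows.
In the new row 3, the x_3 entry is the old entry divided by the pivot: (3/2)/2 = 3/4.

3/4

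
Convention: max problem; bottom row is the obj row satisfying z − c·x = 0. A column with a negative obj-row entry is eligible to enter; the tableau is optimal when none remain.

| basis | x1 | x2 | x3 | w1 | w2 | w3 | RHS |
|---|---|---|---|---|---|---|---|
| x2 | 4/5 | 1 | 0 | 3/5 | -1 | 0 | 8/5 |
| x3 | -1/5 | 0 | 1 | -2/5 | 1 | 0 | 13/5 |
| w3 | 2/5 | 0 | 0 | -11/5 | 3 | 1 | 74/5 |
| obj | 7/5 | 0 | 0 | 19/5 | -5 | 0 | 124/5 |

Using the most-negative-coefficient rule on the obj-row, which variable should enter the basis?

Negative obj-row entries: w2: -5.
The most negative is -5 in column w2, so w2 enters.

w2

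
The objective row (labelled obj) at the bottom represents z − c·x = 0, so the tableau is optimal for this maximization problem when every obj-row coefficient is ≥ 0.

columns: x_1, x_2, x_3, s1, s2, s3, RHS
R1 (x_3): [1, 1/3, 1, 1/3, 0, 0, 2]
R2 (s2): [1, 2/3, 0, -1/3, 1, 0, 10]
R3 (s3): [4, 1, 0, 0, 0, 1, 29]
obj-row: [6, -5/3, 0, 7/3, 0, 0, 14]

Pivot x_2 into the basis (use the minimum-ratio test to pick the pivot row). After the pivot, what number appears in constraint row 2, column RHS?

Ratio test on column x_2 — row 1: 2/(1/3) = 6; row 2: 10/(2/3) = 15; row 3: 29/1 = 29. Minimum is 6 at row 1 (x_3 leaves); pivot element 1/3.
Divide row 1 by 1/3; eliminate column x_2 from the other rows.
Row 2 update in column RHS: 10 − (2/3)·6 = 6.

6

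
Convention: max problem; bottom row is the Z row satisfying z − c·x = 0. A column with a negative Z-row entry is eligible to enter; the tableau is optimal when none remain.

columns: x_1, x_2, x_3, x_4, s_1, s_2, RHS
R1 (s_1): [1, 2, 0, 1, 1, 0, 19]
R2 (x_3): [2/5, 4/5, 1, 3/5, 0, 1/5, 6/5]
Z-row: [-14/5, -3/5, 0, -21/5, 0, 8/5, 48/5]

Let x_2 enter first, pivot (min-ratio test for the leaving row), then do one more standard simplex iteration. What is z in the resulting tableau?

18

Ratio test on column x_2 — row 1: 19/2 = 19/2; row 2: (6/5)/(4/5) = 3/2. Minimum is 3/2 at row 2 (x_3 leaves); pivot element 4/5.
Pivot on row 2; the Z-row RHS becomes 48/5 − (-3/5)·(3/2) = 21/2.
Next entering variable (most negative Z-row entry -15/4): x_4.
Ratio test on column x_4 — row 1: entry -1/2 ≤ 0; row 2: (3/2)/(3/4) = 2. Minimum is 2 at row 2 (x_2 leaves); pivot element 3/4.
After the second pivot the Z-row RHS is 21/2 − (-15/4)·2 = 18.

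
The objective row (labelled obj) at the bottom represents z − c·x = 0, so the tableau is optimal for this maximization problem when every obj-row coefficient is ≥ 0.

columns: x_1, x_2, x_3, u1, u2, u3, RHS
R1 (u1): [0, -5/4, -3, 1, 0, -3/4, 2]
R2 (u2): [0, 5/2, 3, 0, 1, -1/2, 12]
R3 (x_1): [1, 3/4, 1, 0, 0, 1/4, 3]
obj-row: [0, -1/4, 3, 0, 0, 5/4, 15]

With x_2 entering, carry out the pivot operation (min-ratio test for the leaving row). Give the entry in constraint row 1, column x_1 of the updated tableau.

Ratio test on column x_2 — row 1: entry -5/4 ≤ 0; row 2: 12/(5/2) = 24/5; row 3: 3/(3/4) = 4. Minimum is 4 at row 3 (x_1 leaves); pivot element 3/4.
Divide row 3 by 3/4; eliminate column x_2 from the other rows.
Row 1 update in column x_1: 0 − (-5/4)·(4/3) = 5/3.

5/3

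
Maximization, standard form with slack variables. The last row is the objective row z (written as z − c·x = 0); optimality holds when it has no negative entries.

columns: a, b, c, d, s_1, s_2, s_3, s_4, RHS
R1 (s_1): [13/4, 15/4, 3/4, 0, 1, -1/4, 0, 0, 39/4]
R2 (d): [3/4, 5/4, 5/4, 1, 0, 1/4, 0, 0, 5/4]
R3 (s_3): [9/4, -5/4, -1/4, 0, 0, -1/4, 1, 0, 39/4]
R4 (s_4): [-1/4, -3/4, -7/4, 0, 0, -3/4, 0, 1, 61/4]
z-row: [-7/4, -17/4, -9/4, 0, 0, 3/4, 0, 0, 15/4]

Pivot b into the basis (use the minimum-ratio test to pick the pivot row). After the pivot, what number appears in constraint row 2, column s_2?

1/5

Ratio test on column b — row 1: (39/4)/(15/4) = 13/5; row 2: (5/4)/(5/4) = 1; row 3: entry -5/4 ≤ 0; row 4: entry -3/4 ≤ 0. Minimum is 1 at row 2 (d leaves); pivot element 5/4.
Divide row 2 by 5/4; eliminate column b from the other rows.
In the new row 2, the s_2 entry is the old entry divided by the pivot: (1/4)/(5/4) = 1/5.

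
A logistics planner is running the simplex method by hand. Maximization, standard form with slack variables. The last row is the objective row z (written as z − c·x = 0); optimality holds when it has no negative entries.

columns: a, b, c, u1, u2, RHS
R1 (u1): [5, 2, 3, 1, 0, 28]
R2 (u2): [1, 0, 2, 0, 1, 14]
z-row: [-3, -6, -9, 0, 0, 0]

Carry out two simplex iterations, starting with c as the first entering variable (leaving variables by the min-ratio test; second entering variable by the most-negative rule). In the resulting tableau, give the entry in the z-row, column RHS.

Ratio test on column c — row 1: 28/3 = 28/3; row 2: 14/2 = 7. Minimum is 7 at row 2 (u2 leaves); pivot element 2.
Divide row 2 by 2; eliminate column c from the other rows.
Second iteration: most negative z-row entry is -6 in column b, so b enters.
Ratio test on column b — row 1: 7/2 = 7/2; row 2: entry 0 ≤ 0. Minimum is 7/2 at row 1 (u1 leaves); pivot element 2.
Divide row 1 by 2; eliminate column b from the other rows.
After both pivots, the entry at the z-row, column RHS is 84.

84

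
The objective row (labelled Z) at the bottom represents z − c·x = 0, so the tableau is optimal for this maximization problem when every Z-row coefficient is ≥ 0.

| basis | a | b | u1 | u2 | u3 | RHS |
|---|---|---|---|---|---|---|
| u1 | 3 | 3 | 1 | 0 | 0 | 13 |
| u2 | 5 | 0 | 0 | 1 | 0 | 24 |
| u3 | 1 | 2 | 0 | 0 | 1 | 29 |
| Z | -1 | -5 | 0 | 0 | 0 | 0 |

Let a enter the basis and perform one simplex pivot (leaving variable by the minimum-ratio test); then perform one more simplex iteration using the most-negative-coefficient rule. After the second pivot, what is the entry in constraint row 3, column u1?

-2/3

Ratio test on column a — row 1: 13/3 = 13/3; row 2: 24/5 = 24/5; row 3: 29/1 = 29. Minimum is 13/3 at row 1 (u1 leaves); pivot element 3.
Divide row 1 by 3; eliminate column a from the other rows.
Second iteration: most negative Z-row entry is -4 in column b, so b enters.
Ratio test on column b — row 1: (13/3)/1 = 13/3; row 2: entry -5 ≤ 0; row 3: (74/3)/1 = 74/3. Minimum is 13/3 at row 1 (a leaves); pivot element 1.
Divide row 1 by 1; eliminate column b from the other rows.
After both pivots, the entry at constraint row 3, column u1 is -2/3.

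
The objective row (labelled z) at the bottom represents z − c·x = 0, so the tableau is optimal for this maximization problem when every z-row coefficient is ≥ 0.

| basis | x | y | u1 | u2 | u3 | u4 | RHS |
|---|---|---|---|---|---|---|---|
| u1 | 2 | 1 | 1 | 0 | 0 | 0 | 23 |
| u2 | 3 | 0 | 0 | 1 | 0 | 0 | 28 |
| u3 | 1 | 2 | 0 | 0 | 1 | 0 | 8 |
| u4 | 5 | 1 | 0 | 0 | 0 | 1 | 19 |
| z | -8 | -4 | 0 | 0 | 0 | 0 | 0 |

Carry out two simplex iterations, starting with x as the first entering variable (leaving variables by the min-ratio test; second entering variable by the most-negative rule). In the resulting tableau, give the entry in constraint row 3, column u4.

-1/9

Ratio test on column x — row 1: 23/2 = 23/2; row 2: 28/3 = 28/3; row 3: 8/1 = 8; row 4: 19/5 = 19/5. Minimum is 19/5 at row 4 (u4 leaves); pivot element 5.
Divide row 4 by 5; eliminate column x from the other rows.
Second iteration: most negative z-row entry is -12/5 in column y, so y enters.
Ratio test on column y — row 1: (77/5)/(3/5) = 77/3; row 2: entry -3/5 ≤ 0; row 3: (21/5)/(9/5) = 7/3; row 4: (19/5)/(1/5) = 19. Minimum is 7/3 at row 3 (u3 leaves); pivot element 9/5.
Divide row 3 by 9/5; eliminate column y from the other rows.
After both pivots, the entry at constraint row 3, column u4 is -1/9.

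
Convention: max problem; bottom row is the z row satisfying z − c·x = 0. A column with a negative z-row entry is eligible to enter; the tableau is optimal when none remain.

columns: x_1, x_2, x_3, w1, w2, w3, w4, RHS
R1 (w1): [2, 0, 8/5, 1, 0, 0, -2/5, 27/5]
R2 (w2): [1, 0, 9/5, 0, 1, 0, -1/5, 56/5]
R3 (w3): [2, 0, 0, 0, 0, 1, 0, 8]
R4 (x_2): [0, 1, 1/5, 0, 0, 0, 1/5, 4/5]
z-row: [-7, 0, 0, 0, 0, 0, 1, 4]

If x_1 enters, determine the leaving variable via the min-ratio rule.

Column x_1 entries and ratios — w1: (27/5)/2 = 27/10; w2: (56/5)/1 = 56/5; w3: 8/2 = 4; x_2: 0 ≤ 0, skip.
Smallest ratio is 27/10 in the row of w1, so w1 leaves.

w1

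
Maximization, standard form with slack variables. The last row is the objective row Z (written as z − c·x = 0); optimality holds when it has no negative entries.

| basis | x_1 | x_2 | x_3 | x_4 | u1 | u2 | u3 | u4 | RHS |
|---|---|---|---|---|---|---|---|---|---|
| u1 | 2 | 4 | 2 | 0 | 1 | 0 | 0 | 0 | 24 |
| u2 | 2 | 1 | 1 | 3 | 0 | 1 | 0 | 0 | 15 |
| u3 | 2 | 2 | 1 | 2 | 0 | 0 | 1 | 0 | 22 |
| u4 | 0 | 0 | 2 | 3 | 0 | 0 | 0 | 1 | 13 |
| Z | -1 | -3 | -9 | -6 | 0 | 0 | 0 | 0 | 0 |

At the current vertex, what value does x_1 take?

x_1 is not in the basis, so in the current basic feasible solution x_1 = 0.

0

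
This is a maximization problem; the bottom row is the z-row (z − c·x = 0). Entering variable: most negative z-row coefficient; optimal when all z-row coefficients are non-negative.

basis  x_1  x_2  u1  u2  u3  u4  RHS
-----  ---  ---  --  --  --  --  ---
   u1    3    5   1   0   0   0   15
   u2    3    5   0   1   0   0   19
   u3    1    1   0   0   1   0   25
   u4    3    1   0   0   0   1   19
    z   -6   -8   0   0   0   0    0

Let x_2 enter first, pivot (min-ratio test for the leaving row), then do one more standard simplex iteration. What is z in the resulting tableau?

Ratio test on column x_2 — row 1: 15/5 = 3; row 2: 19/5 = 19/5; row 3: 25/1 = 25; row 4: 19/1 = 19. Minimum is 3 at row 1 (u1 leaves); pivot element 5.
Pivot on row 1; the z-row RHS becomes 0 − (-8)·3 = 24.
Next entering variable (most negative z-row entry -6/5): x_1.
Ratio test on column x_1 — row 1: 3/(3/5) = 5; row 2: entry 0 ≤ 0; row 3: 22/(2/5) = 55; row 4: 16/(12/5) = 20/3. Minimum is 5 at row 1 (x_2 leaves); pivot element 3/5.
After the second pivot the z-row RHS is 24 − (-6/5)·5 = 30.

30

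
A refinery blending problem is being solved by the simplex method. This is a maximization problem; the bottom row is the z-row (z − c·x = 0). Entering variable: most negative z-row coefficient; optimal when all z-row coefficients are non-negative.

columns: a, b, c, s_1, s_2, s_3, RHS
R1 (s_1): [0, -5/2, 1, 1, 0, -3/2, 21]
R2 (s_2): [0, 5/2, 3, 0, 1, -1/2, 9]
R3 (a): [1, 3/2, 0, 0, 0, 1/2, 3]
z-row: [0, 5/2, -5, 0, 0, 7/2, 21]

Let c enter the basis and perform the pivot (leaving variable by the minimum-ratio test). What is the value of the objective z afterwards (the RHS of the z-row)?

Ratio test on column c — row 1: 21/1 = 21; row 2: 9/3 = 3; row 3: entry 0 ≤ 0. Minimum is 3 at row 2 (s_2 leaves); pivot element 3.
Pivot on row 2; the z-row RHS becomes 21 − (-5)·3 = 36.

36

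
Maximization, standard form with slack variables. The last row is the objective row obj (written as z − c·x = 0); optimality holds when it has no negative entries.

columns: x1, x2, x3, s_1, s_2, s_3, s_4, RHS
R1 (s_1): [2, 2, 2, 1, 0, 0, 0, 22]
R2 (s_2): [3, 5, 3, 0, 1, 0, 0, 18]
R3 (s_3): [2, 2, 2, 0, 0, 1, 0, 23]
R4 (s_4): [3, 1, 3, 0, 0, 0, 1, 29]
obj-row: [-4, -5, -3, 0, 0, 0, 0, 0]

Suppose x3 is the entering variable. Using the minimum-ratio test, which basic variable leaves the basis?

s_2

Column x3 entries and ratios — s_1: 22/2 = 11; s_2: 18/3 = 6; s_3: 23/2 = 23/2; s_4: 29/3 = 29/3.
Smallest ratio is 6 in the row of s_2, so s_2 leaves.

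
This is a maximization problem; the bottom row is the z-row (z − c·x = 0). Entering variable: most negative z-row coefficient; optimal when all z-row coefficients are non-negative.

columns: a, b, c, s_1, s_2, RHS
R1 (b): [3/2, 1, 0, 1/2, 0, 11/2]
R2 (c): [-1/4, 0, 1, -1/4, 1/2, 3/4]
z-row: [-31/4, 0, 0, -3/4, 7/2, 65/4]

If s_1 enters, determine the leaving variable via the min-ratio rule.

Column s_1 entries and ratios — b: (11/2)/(1/2) = 11; c: -1/4 ≤ 0, skip.
Smallest ratio is 11 in the row of b, so b leaves.

b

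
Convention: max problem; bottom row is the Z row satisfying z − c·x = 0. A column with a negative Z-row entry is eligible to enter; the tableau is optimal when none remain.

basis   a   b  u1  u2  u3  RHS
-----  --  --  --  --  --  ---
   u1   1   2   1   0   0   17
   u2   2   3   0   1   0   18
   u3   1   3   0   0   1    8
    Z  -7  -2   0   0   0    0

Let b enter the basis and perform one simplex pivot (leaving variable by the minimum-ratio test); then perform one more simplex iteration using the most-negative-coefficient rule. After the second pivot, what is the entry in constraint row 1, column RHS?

9

Ratio test on column b — row 1: 17/2 = 17/2; row 2: 18/3 = 6; row 3: 8/3 = 8/3. Minimum is 8/3 at row 3 (u3 leaves); pivot element 3.
Divide row 3 by 3; eliminate column b from the other rows.
Second iteration: most negative Z-row entry is -19/3 in column a, so a enters.
Ratio test on column a — row 1: (35/3)/(1/3) = 35; row 2: 10/1 = 10; row 3: (8/3)/(1/3) = 8. Minimum is 8 at row 3 (b leaves); pivot element 1/3.
Divide row 3 by 1/3; eliminate column a from the other rows.
After both pivots, the entry at constraint row 1, column RHS is 9.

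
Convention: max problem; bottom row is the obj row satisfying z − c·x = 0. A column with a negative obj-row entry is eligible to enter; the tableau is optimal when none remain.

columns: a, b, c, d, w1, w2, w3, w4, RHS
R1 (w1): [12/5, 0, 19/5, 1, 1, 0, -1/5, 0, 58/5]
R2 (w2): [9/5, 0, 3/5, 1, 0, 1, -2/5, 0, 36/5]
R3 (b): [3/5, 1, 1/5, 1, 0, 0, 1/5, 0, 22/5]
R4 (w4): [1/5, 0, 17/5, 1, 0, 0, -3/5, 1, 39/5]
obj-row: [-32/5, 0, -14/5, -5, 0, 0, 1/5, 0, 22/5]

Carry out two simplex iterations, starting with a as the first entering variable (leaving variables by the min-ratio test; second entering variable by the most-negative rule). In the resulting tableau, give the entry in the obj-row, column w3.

-1/2

Ratio test on column a — row 1: (58/5)/(12/5) = 29/6; row 2: (36/5)/(9/5) = 4; row 3: (22/5)/(3/5) = 22/3; row 4: (39/5)/(1/5) = 39. Minimum is 4 at row 2 (w2 leaves); pivot element 9/5.
Divide row 2 by 9/5; eliminate column a from the other rows.
Second iteration: most negative obj-row entry is -13/9 in column d, so d enters.
Ratio test on column d — row 1: entry -1/3 ≤ 0; row 2: 4/(5/9) = 36/5; row 3: 2/(2/3) = 3; row 4: 7/(8/9) = 63/8. Minimum is 3 at row 3 (b leaves); pivot element 2/3.
Divide row 3 by 2/3; eliminate column d from the other rows.
After both pivots, the entry at the obj-row, column w3 is -1/2.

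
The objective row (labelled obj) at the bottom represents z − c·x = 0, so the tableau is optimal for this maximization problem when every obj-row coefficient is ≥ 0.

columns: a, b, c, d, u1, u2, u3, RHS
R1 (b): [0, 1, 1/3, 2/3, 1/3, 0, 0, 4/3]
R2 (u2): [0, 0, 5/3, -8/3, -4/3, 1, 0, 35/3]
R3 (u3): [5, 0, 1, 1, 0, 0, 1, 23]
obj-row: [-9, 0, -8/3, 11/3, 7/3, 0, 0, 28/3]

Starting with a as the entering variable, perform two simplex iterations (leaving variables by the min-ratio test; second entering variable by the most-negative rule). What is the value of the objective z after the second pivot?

271/5

Ratio test on column a — row 1: entry 0 ≤ 0; row 2: entry 0 ≤ 0; row 3: 23/5 = 23/5. Minimum is 23/5 at row 3 (u3 leaves); pivot element 5.
Pivot on row 3; the obj-row RHS becomes 28/3 − (-9)·(23/5) = 761/15.
Next entering variable (most negative obj-row entry -13/15): c.
Ratio test on column c — row 1: (4/3)/(1/3) = 4; row 2: (35/3)/(5/3) = 7; row 3: (23/5)/(1/5) = 23. Minimum is 4 at row 1 (b leaves); pivot element 1/3.
After the second pivot the obj-row RHS is 761/15 − (-13/15)·4 = 271/5.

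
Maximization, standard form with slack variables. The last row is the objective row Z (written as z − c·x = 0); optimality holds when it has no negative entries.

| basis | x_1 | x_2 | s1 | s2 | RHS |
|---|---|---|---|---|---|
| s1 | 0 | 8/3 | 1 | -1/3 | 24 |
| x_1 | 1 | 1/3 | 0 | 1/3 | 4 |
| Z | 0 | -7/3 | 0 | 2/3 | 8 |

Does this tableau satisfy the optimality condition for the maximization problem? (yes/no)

no

The Z-row has a negative entry -7/3 in column x_2, so it is not optimal.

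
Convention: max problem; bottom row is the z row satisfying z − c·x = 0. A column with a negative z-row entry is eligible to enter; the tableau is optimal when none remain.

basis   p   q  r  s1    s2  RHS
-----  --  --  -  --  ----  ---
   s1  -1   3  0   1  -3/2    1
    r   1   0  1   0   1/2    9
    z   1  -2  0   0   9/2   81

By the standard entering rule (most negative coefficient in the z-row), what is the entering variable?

q

Negative z-row entries: q: -2.
The most negative is -2 in column q, so q enters.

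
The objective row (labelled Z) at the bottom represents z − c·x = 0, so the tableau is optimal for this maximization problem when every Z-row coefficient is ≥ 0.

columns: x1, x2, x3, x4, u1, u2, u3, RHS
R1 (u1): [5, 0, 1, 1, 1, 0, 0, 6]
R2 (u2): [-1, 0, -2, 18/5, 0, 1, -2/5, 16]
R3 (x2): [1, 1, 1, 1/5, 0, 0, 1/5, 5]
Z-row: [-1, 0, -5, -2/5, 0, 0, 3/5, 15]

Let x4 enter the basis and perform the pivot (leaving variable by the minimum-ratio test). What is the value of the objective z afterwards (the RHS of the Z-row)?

Ratio test on column x4 — row 1: 6/1 = 6; row 2: 16/(18/5) = 40/9; row 3: 5/(1/5) = 25. Minimum is 40/9 at row 2 (u2 leaves); pivot element 18/5.
Pivot on row 2; the Z-row RHS becomes 15 − (-2/5)·(40/9) = 151/9.

151/9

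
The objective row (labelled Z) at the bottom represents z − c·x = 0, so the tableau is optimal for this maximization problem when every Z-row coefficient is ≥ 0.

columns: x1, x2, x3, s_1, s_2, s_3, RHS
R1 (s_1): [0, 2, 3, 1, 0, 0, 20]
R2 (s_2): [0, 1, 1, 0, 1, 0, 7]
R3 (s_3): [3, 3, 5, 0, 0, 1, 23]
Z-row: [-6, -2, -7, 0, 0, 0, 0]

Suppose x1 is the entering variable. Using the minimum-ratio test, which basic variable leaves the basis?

s_3

Column x1 entries and ratios — s_1: 0 ≤ 0, skip; s_2: 0 ≤ 0, skip; s_3: 23/3 = 23/3.
Smallest ratio is 23/3 in the row of s_3, so s_3 leaves.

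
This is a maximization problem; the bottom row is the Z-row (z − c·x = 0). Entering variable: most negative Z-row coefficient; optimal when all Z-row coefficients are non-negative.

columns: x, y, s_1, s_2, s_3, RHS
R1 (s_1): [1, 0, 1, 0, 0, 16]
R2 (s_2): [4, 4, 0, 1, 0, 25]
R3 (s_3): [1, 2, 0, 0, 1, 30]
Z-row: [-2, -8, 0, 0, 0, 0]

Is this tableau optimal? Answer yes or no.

no

The Z-row has a negative entry -8 in column y, so it is not optimal.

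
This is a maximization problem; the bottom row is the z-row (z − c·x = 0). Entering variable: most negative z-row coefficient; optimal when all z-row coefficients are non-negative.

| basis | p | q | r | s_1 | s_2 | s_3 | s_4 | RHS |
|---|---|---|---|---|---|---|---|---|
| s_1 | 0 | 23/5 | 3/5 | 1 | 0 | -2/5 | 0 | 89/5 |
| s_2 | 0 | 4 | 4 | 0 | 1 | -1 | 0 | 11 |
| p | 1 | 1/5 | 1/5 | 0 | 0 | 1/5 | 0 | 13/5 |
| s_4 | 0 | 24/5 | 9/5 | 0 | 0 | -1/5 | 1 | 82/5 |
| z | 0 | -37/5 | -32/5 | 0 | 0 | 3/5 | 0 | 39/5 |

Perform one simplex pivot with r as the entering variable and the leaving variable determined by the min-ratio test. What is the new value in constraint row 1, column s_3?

-1/4

Ratio test on column r — row 1: (89/5)/(3/5) = 89/3; row 2: 11/4 = 11/4; row 3: (13/5)/(1/5) = 13; row 4: (82/5)/(9/5) = 82/9. Minimum is 11/4 at row 2 (s_2 leaves); pivot element 4.
Divide row 2 by 4; eliminate column r from the other rows.
Row 1 update in column s_3: -2/5 − (3/5)·(-1/4) = -1/4.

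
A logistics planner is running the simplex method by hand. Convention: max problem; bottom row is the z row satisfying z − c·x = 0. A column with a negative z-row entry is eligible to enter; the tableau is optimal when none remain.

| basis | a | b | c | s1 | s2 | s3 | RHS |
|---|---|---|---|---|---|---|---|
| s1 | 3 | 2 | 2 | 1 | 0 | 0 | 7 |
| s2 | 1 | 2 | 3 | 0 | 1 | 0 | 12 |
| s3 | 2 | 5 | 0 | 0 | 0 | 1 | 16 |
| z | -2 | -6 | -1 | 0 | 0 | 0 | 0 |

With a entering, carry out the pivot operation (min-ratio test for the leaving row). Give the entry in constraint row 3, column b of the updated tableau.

Ratio test on column a — row 1: 7/3 = 7/3; row 2: 12/1 = 12; row 3: 16/2 = 8. Minimum is 7/3 at row 1 (s1 leaves); pivot element 3.
Divide row 1 by 3; eliminate column a from the other rows.
Row 3 update in column b: 5 − 2·(2/3) = 11/3.

11/3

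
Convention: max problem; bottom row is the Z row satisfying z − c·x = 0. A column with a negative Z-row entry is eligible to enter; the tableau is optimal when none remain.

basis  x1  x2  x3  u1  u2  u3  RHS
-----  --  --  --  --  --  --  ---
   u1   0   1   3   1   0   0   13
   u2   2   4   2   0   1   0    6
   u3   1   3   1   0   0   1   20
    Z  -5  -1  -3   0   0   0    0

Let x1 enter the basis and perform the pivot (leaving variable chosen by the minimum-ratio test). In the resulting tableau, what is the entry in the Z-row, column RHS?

15

Ratio test on column x1 — row 1: entry 0 ≤ 0; row 2: 6/2 = 3; row 3: 20/1 = 20. Minimum is 3 at row 2 (u2 leaves); pivot element 2.
Divide row 2 by 2; eliminate column x1 from the other rows.
Z-row update in column RHS: 0 − (-5)·3 = 15.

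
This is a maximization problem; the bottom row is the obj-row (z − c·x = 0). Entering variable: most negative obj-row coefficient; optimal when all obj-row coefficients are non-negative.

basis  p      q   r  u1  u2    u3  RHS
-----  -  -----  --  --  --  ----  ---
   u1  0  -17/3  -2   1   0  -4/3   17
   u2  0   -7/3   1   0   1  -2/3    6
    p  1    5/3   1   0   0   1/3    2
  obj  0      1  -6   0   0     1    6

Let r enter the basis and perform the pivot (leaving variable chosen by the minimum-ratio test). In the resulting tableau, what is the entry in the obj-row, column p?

6

Ratio test on column r — row 1: entry -2 ≤ 0; row 2: 6/1 = 6; row 3: 2/1 = 2. Minimum is 2 at row 3 (p leaves); pivot element 1.
Divide row 3 by 1; eliminate column r from the other rows.
obj-row update in column p: 0 − (-6)·1 = 6.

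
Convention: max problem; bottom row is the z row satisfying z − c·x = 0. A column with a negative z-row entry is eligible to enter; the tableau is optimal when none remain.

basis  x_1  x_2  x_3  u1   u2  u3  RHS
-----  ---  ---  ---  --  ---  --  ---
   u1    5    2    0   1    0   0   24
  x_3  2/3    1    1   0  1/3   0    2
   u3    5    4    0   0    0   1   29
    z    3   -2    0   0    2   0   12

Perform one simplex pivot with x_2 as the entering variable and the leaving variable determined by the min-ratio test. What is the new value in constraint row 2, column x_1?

2/3

Ratio test on column x_2 — row 1: 24/2 = 12; row 2: 2/1 = 2; row 3: 29/4 = 29/4. Minimum is 2 at row 2 (x_3 leaves); pivot element 1.
Divide row 2 by 1; eliminate column x_2 from the other rows.
In the new row 2, the x_1 entry is the old entry divided by the pivot: (2/3)/1 = 2/3.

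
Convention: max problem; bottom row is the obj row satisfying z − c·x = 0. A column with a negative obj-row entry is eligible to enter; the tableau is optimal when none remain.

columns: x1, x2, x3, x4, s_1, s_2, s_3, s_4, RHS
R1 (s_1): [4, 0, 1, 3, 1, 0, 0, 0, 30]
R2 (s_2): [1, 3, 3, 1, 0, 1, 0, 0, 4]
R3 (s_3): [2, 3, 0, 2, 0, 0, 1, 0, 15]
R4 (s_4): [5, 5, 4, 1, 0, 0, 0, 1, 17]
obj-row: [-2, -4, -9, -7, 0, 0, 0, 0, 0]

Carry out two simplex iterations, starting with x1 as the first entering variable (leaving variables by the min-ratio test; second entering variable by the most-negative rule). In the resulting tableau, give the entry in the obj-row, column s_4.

-3/11

Ratio test on column x1 — row 1: 30/4 = 15/2; row 2: 4/1 = 4; row 3: 15/2 = 15/2; row 4: 17/5 = 17/5. Minimum is 17/5 at row 4 (s_4 leaves); pivot element 5.
Divide row 4 by 5; eliminate column x1 from the other rows.
Second iteration: most negative obj-row entry is -37/5 in column x3, so x3 enters.
Ratio test on column x3 — row 1: entry -11/5 ≤ 0; row 2: (3/5)/(11/5) = 3/11; row 3: entry -8/5 ≤ 0; row 4: (17/5)/(4/5) = 17/4. Minimum is 3/11 at row 2 (s_2 leaves); pivot element 11/5.
Divide row 2 by 11/5; eliminate column x3 from the other rows.
After both pivots, the entry at the obj-row, column s_4 is -3/11.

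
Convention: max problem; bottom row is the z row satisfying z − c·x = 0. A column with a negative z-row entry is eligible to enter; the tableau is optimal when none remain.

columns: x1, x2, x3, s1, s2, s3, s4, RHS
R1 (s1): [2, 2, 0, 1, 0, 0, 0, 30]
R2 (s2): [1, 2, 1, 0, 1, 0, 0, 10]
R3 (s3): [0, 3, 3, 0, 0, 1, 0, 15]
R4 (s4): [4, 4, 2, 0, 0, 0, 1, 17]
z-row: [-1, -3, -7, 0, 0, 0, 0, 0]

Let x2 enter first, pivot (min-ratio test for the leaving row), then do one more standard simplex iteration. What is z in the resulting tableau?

Ratio test on column x2 — row 1: 30/2 = 15; row 2: 10/2 = 5; row 3: 15/3 = 5; row 4: 17/4 = 17/4. Minimum is 17/4 at row 4 (s4 leaves); pivot element 4.
Pivot on row 4; the z-row RHS becomes 0 − (-3)·(17/4) = 51/4.
Next entering variable (most negative z-row entry -11/2): x3.
Ratio test on column x3 — row 1: entry -1 ≤ 0; row 2: entry 0 ≤ 0; row 3: (9/4)/(3/2) = 3/2; row 4: (17/4)/(1/2) = 17/2. Minimum is 3/2 at row 3 (s3 leaves); pivot element 3/2.
After the second pivot the z-row RHS is 51/4 − (-11/2)·(3/2) = 21.

21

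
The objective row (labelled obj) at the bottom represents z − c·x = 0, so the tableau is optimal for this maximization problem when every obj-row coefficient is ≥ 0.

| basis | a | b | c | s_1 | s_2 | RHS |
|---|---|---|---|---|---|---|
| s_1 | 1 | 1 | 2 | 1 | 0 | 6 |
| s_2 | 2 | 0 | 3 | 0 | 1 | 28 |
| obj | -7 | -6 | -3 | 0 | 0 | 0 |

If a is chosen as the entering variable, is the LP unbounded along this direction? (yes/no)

no

Column a has positive entries in row(s) 1, 2, so the ratio test bounds it — not unbounded.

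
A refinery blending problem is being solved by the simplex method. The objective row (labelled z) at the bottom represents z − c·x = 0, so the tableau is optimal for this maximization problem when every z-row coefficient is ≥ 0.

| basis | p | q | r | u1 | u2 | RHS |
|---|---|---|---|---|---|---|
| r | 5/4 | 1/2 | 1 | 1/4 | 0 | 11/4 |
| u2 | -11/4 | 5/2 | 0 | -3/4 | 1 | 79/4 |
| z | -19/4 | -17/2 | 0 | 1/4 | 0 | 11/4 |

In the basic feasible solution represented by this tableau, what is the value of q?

q is not in the basis, so in the current basic feasible solution q = 0.

0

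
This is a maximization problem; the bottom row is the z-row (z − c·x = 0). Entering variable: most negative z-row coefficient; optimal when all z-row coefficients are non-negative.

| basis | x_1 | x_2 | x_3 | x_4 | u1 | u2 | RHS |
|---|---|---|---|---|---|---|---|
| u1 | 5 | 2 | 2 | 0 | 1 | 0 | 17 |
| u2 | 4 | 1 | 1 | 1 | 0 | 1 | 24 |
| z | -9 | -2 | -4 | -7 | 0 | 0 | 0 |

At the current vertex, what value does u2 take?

24

u2 is basic (row 2); its value is the RHS of that row, 24.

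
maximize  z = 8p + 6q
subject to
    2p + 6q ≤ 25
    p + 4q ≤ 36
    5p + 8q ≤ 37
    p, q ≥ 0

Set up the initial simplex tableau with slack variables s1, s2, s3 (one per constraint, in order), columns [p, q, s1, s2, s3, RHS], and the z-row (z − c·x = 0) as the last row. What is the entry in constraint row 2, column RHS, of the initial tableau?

The RHS of constraint 2 is b_2 = 36.

36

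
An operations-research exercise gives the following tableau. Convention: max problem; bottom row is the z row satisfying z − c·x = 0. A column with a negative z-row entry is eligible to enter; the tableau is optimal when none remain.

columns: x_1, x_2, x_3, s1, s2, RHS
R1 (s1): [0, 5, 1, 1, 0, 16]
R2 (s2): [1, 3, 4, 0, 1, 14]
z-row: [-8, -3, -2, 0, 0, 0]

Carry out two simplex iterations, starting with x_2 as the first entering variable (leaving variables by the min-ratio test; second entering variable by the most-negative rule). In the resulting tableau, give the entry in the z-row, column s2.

Ratio test on column x_2 — row 1: 16/5 = 16/5; row 2: 14/3 = 14/3. Minimum is 16/5 at row 1 (s1 leaves); pivot element 5.
Divide row 1 by 5; eliminate column x_2 from the other rows.
Second iteration: most negative z-row entry is -8 in column x_1, so x_1 enters.
Ratio test on column x_1 — row 1: entry 0 ≤ 0; row 2: (22/5)/1 = 22/5. Minimum is 22/5 at row 2 (s2 leaves); pivot element 1.
Divide row 2 by 1; eliminate column x_1 from the other rows.
After both pivots, the entry at the z-row, column s2 is 8.

8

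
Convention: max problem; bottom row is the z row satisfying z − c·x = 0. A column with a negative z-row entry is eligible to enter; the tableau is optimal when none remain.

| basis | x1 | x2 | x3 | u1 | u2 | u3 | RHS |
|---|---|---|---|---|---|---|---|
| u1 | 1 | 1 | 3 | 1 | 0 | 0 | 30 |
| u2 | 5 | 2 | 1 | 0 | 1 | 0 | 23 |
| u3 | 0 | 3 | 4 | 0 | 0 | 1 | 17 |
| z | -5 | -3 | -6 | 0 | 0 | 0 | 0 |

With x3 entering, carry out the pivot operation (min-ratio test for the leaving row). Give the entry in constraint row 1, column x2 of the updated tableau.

-5/4

Ratio test on column x3 — row 1: 30/3 = 10; row 2: 23/1 = 23; row 3: 17/4 = 17/4. Minimum is 17/4 at row 3 (u3 leaves); pivot element 4.
Divide row 3 by 4; eliminate column x3 from the other rows.
Row 1 update in column x2: 1 − 3·(3/4) = -5/4.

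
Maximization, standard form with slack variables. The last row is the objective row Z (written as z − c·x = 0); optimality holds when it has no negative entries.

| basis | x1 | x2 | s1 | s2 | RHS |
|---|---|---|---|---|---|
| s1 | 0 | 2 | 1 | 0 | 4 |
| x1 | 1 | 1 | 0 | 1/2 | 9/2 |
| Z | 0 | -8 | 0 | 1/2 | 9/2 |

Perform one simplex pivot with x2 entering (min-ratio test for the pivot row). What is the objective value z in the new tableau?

41/2

Ratio test on column x2 — row 1: 4/2 = 2; row 2: (9/2)/1 = 9/2. Minimum is 2 at row 1 (s1 leaves); pivot element 2.
Pivot on row 1; the Z-row RHS becomes 9/2 − (-8)·2 = 41/2.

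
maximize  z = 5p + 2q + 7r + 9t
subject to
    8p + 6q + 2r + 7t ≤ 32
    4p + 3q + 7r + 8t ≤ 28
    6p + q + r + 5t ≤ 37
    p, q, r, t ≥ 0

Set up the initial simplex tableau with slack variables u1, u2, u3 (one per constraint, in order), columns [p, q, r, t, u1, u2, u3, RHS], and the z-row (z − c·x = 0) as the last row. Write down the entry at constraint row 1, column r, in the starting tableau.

Constraint 1 has coefficient 2 on r.

2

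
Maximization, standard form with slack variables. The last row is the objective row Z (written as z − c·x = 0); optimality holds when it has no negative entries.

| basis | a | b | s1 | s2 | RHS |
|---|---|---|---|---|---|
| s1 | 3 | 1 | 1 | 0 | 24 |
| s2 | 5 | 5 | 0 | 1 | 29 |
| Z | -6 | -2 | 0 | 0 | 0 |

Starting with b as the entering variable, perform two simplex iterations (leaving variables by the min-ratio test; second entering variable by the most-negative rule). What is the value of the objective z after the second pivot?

174/5

Ratio test on column b — row 1: 24/1 = 24; row 2: 29/5 = 29/5. Minimum is 29/5 at row 2 (s2 leaves); pivot element 5.
Pivot on row 2; the Z-row RHS becomes 0 − (-2)·(29/5) = 58/5.
Next entering variable (most negative Z-row entry -4): a.
Ratio test on column a — row 1: (91/5)/2 = 91/10; row 2: (29/5)/1 = 29/5. Minimum is 29/5 at row 2 (b leaves); pivot element 1.
After the second pivot the Z-row RHS is 58/5 − (-4)·(29/5) = 174/5.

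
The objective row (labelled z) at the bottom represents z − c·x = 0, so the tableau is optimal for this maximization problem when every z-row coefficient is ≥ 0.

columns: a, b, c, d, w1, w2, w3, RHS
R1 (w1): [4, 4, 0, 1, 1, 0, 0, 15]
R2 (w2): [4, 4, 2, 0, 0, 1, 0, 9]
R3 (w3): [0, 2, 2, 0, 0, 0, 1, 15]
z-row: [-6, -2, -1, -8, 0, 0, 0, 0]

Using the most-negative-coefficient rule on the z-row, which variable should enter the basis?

Negative z-row entries: a: -6, b: -2, c: -1, d: -8.
The most negative is -8 in column d, so d enters.

d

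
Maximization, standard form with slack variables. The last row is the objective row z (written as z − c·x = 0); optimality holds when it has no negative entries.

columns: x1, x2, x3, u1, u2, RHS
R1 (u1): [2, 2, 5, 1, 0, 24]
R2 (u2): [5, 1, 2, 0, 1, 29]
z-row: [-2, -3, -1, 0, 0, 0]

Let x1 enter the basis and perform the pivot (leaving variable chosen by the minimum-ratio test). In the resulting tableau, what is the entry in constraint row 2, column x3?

2/5

Ratio test on column x1 — row 1: 24/2 = 12; row 2: 29/5 = 29/5. Minimum is 29/5 at row 2 (u2 leaves); pivot element 5.
Divide row 2 by 5; eliminate column x1 from the other rows.
In the new row 2, the x3 entry is the old entry divided by the pivot: 2/5 = 2/5.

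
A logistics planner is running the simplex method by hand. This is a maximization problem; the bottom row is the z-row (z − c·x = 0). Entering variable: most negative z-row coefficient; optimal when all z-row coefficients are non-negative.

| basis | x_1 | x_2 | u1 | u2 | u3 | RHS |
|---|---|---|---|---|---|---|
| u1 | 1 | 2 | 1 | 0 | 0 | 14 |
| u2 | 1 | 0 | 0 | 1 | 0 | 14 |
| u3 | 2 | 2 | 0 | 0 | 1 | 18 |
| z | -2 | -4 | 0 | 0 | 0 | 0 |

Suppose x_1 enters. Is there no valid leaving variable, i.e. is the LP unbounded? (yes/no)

Column x_1 has positive entries in row(s) 1, 2, 3, so the ratio test bounds it — not unbounded.

no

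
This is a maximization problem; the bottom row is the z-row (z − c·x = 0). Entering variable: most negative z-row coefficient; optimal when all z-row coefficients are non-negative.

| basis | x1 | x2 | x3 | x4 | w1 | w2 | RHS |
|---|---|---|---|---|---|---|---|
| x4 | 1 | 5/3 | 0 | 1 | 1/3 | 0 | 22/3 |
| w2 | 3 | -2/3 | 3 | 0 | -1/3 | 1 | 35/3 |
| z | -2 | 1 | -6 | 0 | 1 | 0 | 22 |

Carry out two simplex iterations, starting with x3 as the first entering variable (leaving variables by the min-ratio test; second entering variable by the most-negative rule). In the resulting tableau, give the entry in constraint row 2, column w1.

Ratio test on column x3 — row 1: entry 0 ≤ 0; row 2: (35/3)/3 = 35/9. Minimum is 35/9 at row 2 (w2 leaves); pivot element 3.
Divide row 2 by 3; eliminate column x3 from the other rows.
Second iteration: most negative z-row entry is -1/3 in column x2, so x2 enters.
Ratio test on column x2 — row 1: (22/3)/(5/3) = 22/5; row 2: entry -2/9 ≤ 0. Minimum is 22/5 at row 1 (x4 leaves); pivot element 5/3.
Divide row 1 by 5/3; eliminate column x2 from the other rows.
After both pivots, the entry at constraint row 2, column w1 is -1/15.

-1/15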